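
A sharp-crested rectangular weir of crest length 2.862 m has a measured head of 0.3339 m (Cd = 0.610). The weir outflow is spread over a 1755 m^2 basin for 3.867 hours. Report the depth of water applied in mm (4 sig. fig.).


Approach: apply the rectangular weir equation with a volume-to-depth conversion, Q = (2/3)*Cd*L*sqrt(2g)*H^1.5; d = Q*t/A * 1000.
Step 1 — weir discharge:
  Q = (2/3)*0.610*2.862*sqrt(2*9.81)*0.3339^1.5 = 0.994678 m^3/s
Step 2 — volume: V = 0.994678 * 3.867*3600 = 13847.1 m^3
Step 3 — depth: d = V/A * 1000 = 13847.1/1755 * 1000 = 7890 mm
Therefore the depth of water applied = 7890 mm.


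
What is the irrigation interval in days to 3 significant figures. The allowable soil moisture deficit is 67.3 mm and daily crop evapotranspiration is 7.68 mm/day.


Approach: apply the irrigation interval relation, interval = SMD / ETc.
interval = 67.3 / 7.68 = 8.76 days
Therefore the irrigation interval = 8.76 days.


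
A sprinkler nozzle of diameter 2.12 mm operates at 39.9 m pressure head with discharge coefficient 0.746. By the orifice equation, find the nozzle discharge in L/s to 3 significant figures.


Approach: apply the orifice equation, Q = Cd*A*sqrt(2*g*h), A = pi*(d/2)^2.
A = pi*(2.12e-3/2)^2 = 3.5299e-06 m^2
Q = 0.746 * 3.5299e-06 * sqrt(2*9.81*39.9) * 1000 = 0.0737 L/s
Therefore the nozzle discharge = 0.0737 L/s.


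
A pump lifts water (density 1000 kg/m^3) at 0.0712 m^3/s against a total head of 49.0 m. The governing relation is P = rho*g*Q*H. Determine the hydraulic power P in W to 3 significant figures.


P = 1000 * 9.81 * 0.0712 * 49.0 = 34200 W
Therefore the hydraulic power P = 34200 W.


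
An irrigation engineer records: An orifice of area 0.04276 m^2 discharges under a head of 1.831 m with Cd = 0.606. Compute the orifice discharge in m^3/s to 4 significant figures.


Approach: apply the orifice equation, Q = Cd*A*sqrt(2*g*h).
Q = 0.606 * 0.04276 * sqrt(2*9.81*1.831) = 0.1553 m^3/s
Therefore the orifice discharge = 0.1553 m^3/s.


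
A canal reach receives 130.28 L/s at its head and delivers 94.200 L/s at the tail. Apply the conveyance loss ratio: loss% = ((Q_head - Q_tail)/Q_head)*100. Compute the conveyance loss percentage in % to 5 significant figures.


loss = ((130.28 - 94.200)/130.28)*100 = 27.694 %
Therefore the conveyance loss percentage = 27.694 %.


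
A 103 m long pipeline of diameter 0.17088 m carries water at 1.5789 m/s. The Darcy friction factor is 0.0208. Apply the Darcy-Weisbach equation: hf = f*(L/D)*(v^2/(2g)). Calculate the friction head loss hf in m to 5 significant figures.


hf = 0.0208 * (103/0.17088) * (1.5789^2 / (2*9.81))
hf = 1.5930 m
Therefore the friction head loss hf = 1.5930 m.


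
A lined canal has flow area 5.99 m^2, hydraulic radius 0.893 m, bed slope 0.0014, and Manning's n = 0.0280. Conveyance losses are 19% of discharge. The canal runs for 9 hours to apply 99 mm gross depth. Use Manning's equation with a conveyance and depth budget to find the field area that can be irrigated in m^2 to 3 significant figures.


Approach: apply Manning's equation with a conveyance and depth budget, Q = (1/n)*A*R^(2/3)*S^(1/2); Q_field = Q*(1-loss); Area = Q_field*t/(d/1000).
Step 1 — canal discharge (Manning's equation):
  Q = (1/0.0280) * 5.99 * 0.893^(2/3) * 0.0014^(1/2) = 7.4228 m^3/s
Step 2 — delivered flow: Q_field = 7.4228*(1 - 19/100) = 6.0125 m^3/s
Step 3 — volume delivered: V = 6.0125 * 9*3600 = 194800 m^3
Step 4 — area served: A = V / (depth/1000) = 194800 / 0.099 = 1970000 m^2
Therefore the field area that can be irrigated = 1970000 m^2.


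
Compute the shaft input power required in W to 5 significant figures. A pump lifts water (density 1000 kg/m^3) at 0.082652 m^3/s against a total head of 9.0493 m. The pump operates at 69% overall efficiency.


Approach: apply hydraulic power then efficiency conversion, P = rho*g*Q*H; P_in = P/eta.
Step 1 — hydraulic power (P = rho*g*Q*H):
  P = 1000 * 9.81 * 0.082652 * 9.0493 = 7337.318 W
Step 2 — input power: P_in = P/eta = 7337.318 / 0.69 = 10634 W
Therefore the shaft input power required = 10634 W.


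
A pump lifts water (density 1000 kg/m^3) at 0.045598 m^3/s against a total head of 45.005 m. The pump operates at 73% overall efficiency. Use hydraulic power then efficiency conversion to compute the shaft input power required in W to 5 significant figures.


Approach: apply hydraulic power then efficiency conversion, P = rho*g*Q*H; P_in = P/eta.
Step 1 — hydraulic power (P = rho*g*Q*H):
  P = 1000 * 9.81 * 0.045598 * 45.005 = 20131.47 W
Step 2 — input power: P_in = P/eta = 20131.47 / 0.73 = 27577 W
Therefore the shaft input power required = 27577 W.


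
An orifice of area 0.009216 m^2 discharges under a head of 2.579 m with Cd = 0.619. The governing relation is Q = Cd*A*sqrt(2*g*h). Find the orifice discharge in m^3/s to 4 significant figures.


Q = 0.619 * 0.009216 * sqrt(2*9.81*2.579) = 0.04058 m^3/s
Therefore the orifice discharge = 0.04058 m^3/s.


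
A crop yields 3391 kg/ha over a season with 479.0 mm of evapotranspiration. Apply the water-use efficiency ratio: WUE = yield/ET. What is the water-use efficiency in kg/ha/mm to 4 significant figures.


WUE = 3391 / 479.0 = 7.079 kg/ha/mm
Therefore the water-use efficiency = 7.079 kg/ha/mm.


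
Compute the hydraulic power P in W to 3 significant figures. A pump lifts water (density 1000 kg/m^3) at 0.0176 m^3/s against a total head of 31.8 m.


Approach: apply the hydraulic power relation, P = rho*g*Q*H.
P = 1000 * 9.81 * 0.0176 * 31.8 = 5490 W
Therefore the hydraulic power P = 5490 W.


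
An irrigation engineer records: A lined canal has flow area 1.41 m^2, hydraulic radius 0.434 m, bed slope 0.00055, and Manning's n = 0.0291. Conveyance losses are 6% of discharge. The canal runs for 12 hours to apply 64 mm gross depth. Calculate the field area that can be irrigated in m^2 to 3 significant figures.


Approach: apply Manning's equation with a conveyance and depth budget, Q = (1/n)*A*R^(2/3)*S^(1/2); Q_field = Q*(1-loss); Area = Q_field*t/(d/1000).
Step 1 — canal discharge (Manning's equation):
  Q = (1/0.0291) * 1.41 * 0.434^(2/3) * 0.00055^(1/2) = 0.65138 m^3/s
Step 2 — delivered flow: Q_field = 0.65138*(1 - 6/100) = 0.61230 m^3/s
Step 3 — volume delivered: V = 0.61230 * 12*3600 = 26451 m^3
Step 4 — area served: A = V / (depth/1000) = 26451 / 0.064 = 413000 m^2
Therefore the field area that can be irrigated = 413000 m^2.


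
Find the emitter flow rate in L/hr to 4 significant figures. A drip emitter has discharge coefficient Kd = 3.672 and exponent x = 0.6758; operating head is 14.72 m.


Approach: apply the emitter characteristic equation, q = Kd * h^x.
q = 3.672 * 14.72^0.6758 = 22.60 L/hr
Therefore the emitter flow rate = 22.60 L/hr.


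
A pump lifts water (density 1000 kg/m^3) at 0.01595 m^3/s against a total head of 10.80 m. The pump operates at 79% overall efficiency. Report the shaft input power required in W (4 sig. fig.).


Approach: apply hydraulic power then efficiency conversion, P = rho*g*Q*H; P_in = P/eta.
Step 1 — hydraulic power (P = rho*g*Q*H):
  P = 1000 * 9.81 * 0.01595 * 10.80 = 1689.87 W
Step 2 — input power: P_in = P/eta = 1689.87 / 0.79 = 2139 W
Therefore the shaft input power required = 2139 W.


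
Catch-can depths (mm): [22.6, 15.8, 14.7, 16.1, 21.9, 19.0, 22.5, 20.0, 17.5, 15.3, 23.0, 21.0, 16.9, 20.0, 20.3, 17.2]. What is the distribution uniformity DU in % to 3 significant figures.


Approach: apply the low-quarter distribution uniformity, DU = (mean of lowest quarter of readings / overall mean)*100.
sorted lowest 4 of 16: [14.7, 15.3, 15.8, 16.1] -> mean = 15.475 mm
overall mean = 18.988 mm
DU = (15.475/18.988)*100 = 81.5 %
Therefore the distribution uniformity DU = 81.5 %.


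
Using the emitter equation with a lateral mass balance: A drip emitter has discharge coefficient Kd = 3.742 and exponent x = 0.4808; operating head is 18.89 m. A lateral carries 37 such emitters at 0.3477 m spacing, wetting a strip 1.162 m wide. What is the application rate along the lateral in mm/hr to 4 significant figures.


Approach: apply the emitter equation with a lateral mass balance, q = Kd*h^x; Q = n*q; rate = Q/(n*spacing*width).
Step 1 — single emitter flow (q = Kd*h^x):
  q = 3.742 * 18.89^0.4808 = 15.3715 L/hr
Step 2 — total lateral flow: Q = 37 * 15.3715 = 568.745 L/hr
Step 3 — wetted area: A = 37 * 0.3477 * 1.162 = 14.9490 m^2
Step 4 — application rate: Q/A = 568.745/14.9490 = 38.05 mm/hr
Therefore the application rate along the lateral = 38.05 mm/hr.


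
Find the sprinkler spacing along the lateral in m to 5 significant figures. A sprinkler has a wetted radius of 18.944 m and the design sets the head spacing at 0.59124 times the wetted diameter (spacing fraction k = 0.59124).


Approach: apply the sprinkler spacing rule (spacing as a fraction of wetted diameter), S = k*(2*R).
S = 0.59124 * (2 * 18.944) = 22.401 m
Therefore the sprinkler spacing along the lateral = 22.401 m.


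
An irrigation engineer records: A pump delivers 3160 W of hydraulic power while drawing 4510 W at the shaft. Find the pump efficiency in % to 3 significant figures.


Approach: apply the efficiency ratio, eta = (P_out/P_in)*100.
eta = (3160 / 4510) * 100 = 70.1 %
Therefore the pump efficiency = 70.1 %.


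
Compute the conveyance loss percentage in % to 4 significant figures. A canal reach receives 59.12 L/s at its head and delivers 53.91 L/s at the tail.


Approach: apply the conveyance loss ratio, loss% = ((Q_head - Q_tail)/Q_head)*100.
loss = ((59.12 - 53.91)/59.12)*100 = 8.813 %
Therefore the conveyance loss percentage = 8.813 %.


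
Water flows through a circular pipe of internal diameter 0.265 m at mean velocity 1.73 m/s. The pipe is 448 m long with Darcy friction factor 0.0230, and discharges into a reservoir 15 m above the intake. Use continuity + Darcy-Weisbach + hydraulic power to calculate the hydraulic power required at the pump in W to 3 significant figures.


Approach: apply continuity + Darcy-Weisbach + hydraulic power, Q = A*v; hf = f*(L/D)*(v^2/(2g)); H = static + hf; P = rho*g*Q*H.
Step 1 — flow rate (continuity, Q = A*v):
  A = pi*(0.265/2)^2 = 0.055155 m^2
  Q = 0.055155 * 1.73 = 0.095417 m^3/s
Step 2 — friction head loss (Darcy-Weisbach):
  hf = 0.0230 * (448/0.265) * (1.73^2 / (2*9.81))
  hf = 5.9313 m
Step 3 — total head: H = 15 + 5.9313 = 20.931 m
Step 4 — hydraulic power (P = rho*g*Q*H):
  P = 1000 * 9.81 * 0.095417 * 20.931 = 19600 W
Therefore the hydraulic power required at the pump = 19600 W.


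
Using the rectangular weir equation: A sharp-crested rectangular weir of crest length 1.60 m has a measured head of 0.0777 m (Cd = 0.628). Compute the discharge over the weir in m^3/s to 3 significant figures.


Approach: apply the rectangular weir equation, Q = (2/3)*Cd*L*sqrt(2g)*H^1.5.
Q = (2/3)*0.628*1.60*sqrt(2*9.81)*0.0777^1.5 = 0.0643 m^3/s
Therefore the discharge over the weir = 0.0643 m^3/s.


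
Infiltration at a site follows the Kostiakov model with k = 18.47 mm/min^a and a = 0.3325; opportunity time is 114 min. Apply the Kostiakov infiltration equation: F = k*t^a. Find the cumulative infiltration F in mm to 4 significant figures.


F = 18.47 * 114^0.3325 = 89.20 mm
Therefore the cumulative infiltration F = 89.20 mm.


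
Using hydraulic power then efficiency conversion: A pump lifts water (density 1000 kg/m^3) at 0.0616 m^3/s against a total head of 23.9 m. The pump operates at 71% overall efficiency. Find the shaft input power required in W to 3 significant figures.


Approach: apply hydraulic power then efficiency conversion, P = rho*g*Q*H; P_in = P/eta.
Step 1 — hydraulic power (P = rho*g*Q*H):
  P = 1000 * 9.81 * 0.0616 * 23.9 = 14443 W
Step 2 — input power: P_in = P/eta = 14443 / 0.71 = 20300 W
Therefore the shaft input power required = 20300 W.


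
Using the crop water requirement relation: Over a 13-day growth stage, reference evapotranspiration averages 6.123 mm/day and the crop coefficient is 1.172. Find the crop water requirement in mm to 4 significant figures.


Approach: apply the crop water requirement relation, CWR = ET0 * Kc * days.
CWR = 6.123 * 1.172 * 13 = 93.29 mm
Therefore the crop water requirement = 93.29 mm.


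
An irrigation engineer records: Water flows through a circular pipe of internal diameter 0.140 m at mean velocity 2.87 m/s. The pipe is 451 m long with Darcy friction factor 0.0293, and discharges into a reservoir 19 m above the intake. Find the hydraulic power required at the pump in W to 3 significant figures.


Approach: apply continuity + Darcy-Weisbach + hydraulic power, Q = A*v; hf = f*(L/D)*(v^2/(2g)); H = static + hf; P = rho*g*Q*H.
Step 1 — flow rate (continuity, Q = A*v):
  A = pi*(0.140/2)^2 = 0.015394 m^2
  Q = 0.015394 * 2.87 = 0.044180 m^3/s
Step 2 — friction head loss (Darcy-Weisbach):
  hf = 0.0293 * (451/0.140) * (2.87^2 / (2*9.81))
  hf = 39.626 m
Step 3 — total head: H = 19 + 39.626 = 58.626 m
Step 4 — hydraulic power (P = rho*g*Q*H):
  P = 1000 * 9.81 * 0.044180 * 58.626 = 25400 W
Therefore the hydraulic power required at the pump = 25400 W.


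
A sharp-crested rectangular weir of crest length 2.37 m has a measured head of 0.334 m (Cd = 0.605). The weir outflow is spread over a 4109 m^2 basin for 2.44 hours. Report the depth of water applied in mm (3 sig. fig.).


Approach: apply the rectangular weir equation with a volume-to-depth conversion, Q = (2/3)*Cd*L*sqrt(2g)*H^1.5; d = Q*t/A * 1000.
Step 1 — weir discharge:
  Q = (2/3)*0.605*2.37*sqrt(2*9.81)*0.334^1.5 = 0.81730 m^3/s
Step 2 — volume: V = 0.81730 * 2.44*3600 = 7179.2 m^3
Step 3 — depth: d = V/A * 1000 = 7179.2/4109 * 1000 = 1750 mm
Therefore the depth of water applied = 1750 mm.


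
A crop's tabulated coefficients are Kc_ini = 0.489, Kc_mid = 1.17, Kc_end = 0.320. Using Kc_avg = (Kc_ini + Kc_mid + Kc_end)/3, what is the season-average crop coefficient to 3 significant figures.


Kc_avg = (0.489 + 1.17 + 0.320)/3 = 0.660
Therefore the season-average crop coefficient = 0.660.


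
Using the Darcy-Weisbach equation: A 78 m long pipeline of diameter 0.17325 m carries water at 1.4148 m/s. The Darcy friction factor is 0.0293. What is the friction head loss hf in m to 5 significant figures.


Approach: apply the Darcy-Weisbach equation, hf = f*(L/D)*(v^2/(2g)).
hf = 0.0293 * (78/0.17325) * (1.4148^2 / (2*9.81))
hf = 1.3458 m
Therefore the friction head loss hf = 1.3458 m.


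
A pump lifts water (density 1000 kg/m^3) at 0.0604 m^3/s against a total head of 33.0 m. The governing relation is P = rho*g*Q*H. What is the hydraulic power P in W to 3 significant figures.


P = 1000 * 9.81 * 0.0604 * 33.0 = 19600 W
Therefore the hydraulic power P = 19600 W.


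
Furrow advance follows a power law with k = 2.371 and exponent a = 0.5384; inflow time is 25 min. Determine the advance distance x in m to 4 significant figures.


Approach: apply the power-law advance function, x = k*t^a.
x = 2.371 * 25^0.5384 = 13.41 m
Therefore the advance distance x = 13.41 m.


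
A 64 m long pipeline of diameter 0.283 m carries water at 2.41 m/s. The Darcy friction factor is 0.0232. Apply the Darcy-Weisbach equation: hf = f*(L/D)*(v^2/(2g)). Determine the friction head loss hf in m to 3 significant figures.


hf = 0.0232 * (64/0.283) * (2.41^2 / (2*9.81))
hf = 1.55 m
Therefore the friction head loss hf = 1.55 m.


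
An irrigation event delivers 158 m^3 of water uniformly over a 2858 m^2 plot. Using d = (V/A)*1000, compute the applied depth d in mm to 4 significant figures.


d = (158 / 2858) * 1000 = 55.28 mm
Therefore the applied depth d = 55.28 mm.


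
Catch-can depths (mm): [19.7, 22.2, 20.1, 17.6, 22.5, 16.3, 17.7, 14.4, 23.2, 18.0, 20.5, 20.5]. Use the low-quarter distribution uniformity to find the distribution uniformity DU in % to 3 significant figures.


Approach: apply the low-quarter distribution uniformity, DU = (mean of lowest quarter of readings / overall mean)*100.
sorted lowest 3 of 12: [14.4, 16.3, 17.6] -> mean = 16.100 mm
overall mean = 19.392 mm
DU = (16.100/19.392)*100 = 83.0 %
Therefore the distribution uniformity DU = 83.0 %.


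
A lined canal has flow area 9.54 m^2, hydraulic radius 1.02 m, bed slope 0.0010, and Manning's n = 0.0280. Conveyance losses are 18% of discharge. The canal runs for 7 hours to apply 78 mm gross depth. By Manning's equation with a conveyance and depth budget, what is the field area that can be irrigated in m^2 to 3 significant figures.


Approach: apply Manning's equation with a conveyance and depth budget, Q = (1/n)*A*R^(2/3)*S^(1/2); Q_field = Q*(1-loss); Area = Q_field*t/(d/1000).
Step 1 — canal discharge (Manning's equation):
  Q = (1/0.0280) * 9.54 * 1.02^(2/3) * 0.0010^(1/2) = 10.918 m^3/s
Step 2 — delivered flow: Q_field = 10.918*(1 - 18/100) = 8.9524 m^3/s
Step 3 — volume delivered: V = 8.9524 * 7*3600 = 225600 m^3
Step 4 — area served: A = V / (depth/1000) = 225600 / 0.078 = 2890000 m^2
Therefore the field area that can be irrigated = 2890000 m^2.


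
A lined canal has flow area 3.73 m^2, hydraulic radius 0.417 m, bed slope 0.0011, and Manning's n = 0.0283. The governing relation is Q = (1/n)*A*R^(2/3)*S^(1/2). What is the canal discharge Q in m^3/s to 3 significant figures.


Q = (1/0.0283) * 3.73 * 0.417^(2/3) * 0.0011^(1/2) = 2.44 m^3/s
Therefore the canal discharge Q = 2.44 m^3/s.


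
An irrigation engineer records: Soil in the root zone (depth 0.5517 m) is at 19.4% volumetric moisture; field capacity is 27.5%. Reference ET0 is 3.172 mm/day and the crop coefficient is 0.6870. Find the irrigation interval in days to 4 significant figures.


Approach: apply soil-water budget scheduling, SMD = (FC-theta)/100*depth*1000; ETc = ET0*Kc; interval = SMD/ETc.
Step 1 — soil moisture deficit:
  SMD = (27.5 - 19.4)/100 * 0.5517 * 1000 = 44.6877 mm
Step 2 — daily crop ET (ETc = ET0*Kc):
  ETc = 3.172 * 0.6870 = 2.17916 mm/day
Step 3 — irrigation interval (SMD/ETc):
  interval = 44.6877 / 2.17916 = 20.51 days
Therefore the irrigation interval = 20.51 days.


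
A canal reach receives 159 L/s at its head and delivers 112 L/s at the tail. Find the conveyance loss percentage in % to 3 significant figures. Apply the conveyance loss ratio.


Approach: apply the conveyance loss ratio, loss% = ((Q_head - Q_tail)/Q_head)*100.
loss = ((159 - 112)/159)*100 = 29.6 %
Therefore the conveyance loss percentage = 29.6 %.


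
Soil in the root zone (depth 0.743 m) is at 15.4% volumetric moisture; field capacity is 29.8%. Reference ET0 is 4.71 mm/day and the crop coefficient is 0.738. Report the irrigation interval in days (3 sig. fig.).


Approach: apply soil-water budget scheduling, SMD = (FC-theta)/100*depth*1000; ETc = ET0*Kc; interval = SMD/ETc.
Step 1 — soil moisture deficit:
  SMD = (29.8 - 15.4)/100 * 0.743 * 1000 = 106.99 mm
Step 2 — daily crop ET (ETc = ET0*Kc):
  ETc = 4.71 * 0.738 = 3.4760 mm/day
Step 3 — irrigation interval (SMD/ETc):
  interval = 106.99 / 3.4760 = 30.8 days
Therefore the irrigation interval = 30.8 days.


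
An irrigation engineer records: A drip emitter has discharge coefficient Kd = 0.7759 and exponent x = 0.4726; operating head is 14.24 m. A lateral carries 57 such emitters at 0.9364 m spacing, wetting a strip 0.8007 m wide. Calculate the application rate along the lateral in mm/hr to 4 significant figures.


Approach: apply the emitter equation with a lateral mass balance, q = Kd*h^x; Q = n*q; rate = Q/(n*spacing*width).
Step 1 — single emitter flow (q = Kd*h^x):
  q = 0.7759 * 14.24^0.4726 = 2.72242 L/hr
Step 2 — total lateral flow: Q = 57 * 2.72242 = 155.178 L/hr
Step 3 — wetted area: A = 57 * 0.9364 * 0.8007 = 42.7372 m^2
Step 4 — application rate: Q/A = 155.178/42.7372 = 3.631 mm/hr
Therefore the application rate along the lateral = 3.631 mm/hr.


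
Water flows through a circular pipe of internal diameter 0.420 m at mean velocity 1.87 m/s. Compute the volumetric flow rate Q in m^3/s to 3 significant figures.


Approach: apply the continuity equation for pipe flow, Q = A * v with A = pi*(D/2)^2.
A = pi*(0.420/2)^2 = 0.13854 m^2
Q = 0.13854 * 1.87 = 0.259 m^3/s
Therefore the volumetric flow rate Q = 0.259 m^3/s.


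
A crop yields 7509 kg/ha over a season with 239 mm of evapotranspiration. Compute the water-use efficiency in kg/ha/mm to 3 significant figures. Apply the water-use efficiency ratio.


Approach: apply the water-use efficiency ratio, WUE = yield/ET.
WUE = 7509 / 239 = 31.4 kg/ha/mm
Therefore the water-use efficiency = 31.4 kg/ha/mm.


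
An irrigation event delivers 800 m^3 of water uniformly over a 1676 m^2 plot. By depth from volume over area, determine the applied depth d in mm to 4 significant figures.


Approach: apply depth from volume over area, d = (V/A)*1000.
d = (800 / 1676) * 1000 = 477.3 mm
Therefore the applied depth d = 477.3 mm.


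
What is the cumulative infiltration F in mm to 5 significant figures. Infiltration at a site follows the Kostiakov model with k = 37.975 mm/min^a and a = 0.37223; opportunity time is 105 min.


Approach: apply the Kostiakov infiltration equation, F = k*t^a.
F = 37.975 * 105^0.37223 = 214.71 mm
Therefore the cumulative infiltration F = 214.71 mm.


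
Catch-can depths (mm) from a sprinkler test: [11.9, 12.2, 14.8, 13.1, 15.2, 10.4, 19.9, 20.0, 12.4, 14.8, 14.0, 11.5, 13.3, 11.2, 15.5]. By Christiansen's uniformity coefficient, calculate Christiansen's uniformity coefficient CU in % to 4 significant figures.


Approach: apply Christiansen's uniformity coefficient, CU = (1 - mean_abs_deviation/mean)*100.
mean = 14.0133 mm
mean |d_i - mean| = 2.14933 mm
CU = (1 - 2.14933/14.0133)*100 = 84.66 %
Therefore Christiansen's uniformity coefficient CU = 84.66 %.


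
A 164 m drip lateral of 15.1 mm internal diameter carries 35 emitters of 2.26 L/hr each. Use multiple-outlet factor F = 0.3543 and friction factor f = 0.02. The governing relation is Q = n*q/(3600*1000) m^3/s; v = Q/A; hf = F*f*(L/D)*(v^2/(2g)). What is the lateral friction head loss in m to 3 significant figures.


Q = 35*2.26/(3600*1000) = 2.1972e-05 m^3/s
A = pi*(15.1e-3/2)^2 = 1.7908e-04 m^2, so v = Q/A = 0.12270 m/s
hf = 0.3543*0.02*(164/0.0151)*(0.12270^2/(2*9.81)) = 0.0591 m
Therefore the lateral friction head loss = 0.0591 m.


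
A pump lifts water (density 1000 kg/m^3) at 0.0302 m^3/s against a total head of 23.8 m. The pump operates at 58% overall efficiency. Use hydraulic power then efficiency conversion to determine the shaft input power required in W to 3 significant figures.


Approach: apply hydraulic power then efficiency conversion, P = rho*g*Q*H; P_in = P/eta.
Step 1 — hydraulic power (P = rho*g*Q*H):
  P = 1000 * 9.81 * 0.0302 * 23.8 = 7051.0 W
Step 2 — input power: P_in = P/eta = 7051.0 / 0.58 = 12200 W
Therefore the shaft input power required = 12200 W.


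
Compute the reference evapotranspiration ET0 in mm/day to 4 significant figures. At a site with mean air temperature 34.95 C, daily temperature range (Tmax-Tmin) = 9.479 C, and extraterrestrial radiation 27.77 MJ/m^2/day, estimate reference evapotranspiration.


Approach: apply the Hargreaves-Samani method, ET0 = 0.0023*(Tmean+17.8)*sqrt(Tmax-Tmin)*0.408*Ra.
ET0 = 0.0023*(34.95+17.8)*sqrt(9.479)*0.408*27.77 = 4.232 mm/day
Therefore the reference evapotranspiration ET0 = 4.232 mm/day.


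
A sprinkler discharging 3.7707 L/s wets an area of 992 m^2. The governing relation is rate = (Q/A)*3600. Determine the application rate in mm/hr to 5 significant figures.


rate = (3.7707 / 992) * 3600 = 13.684 mm/hr
Therefore the application rate = 13.684 mm/hr.


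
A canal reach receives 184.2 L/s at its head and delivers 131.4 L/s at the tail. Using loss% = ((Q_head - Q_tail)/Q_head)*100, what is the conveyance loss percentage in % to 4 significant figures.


loss = ((184.2 - 131.4)/184.2)*100 = 28.66 %
Therefore the conveyance loss percentage = 28.66 %.


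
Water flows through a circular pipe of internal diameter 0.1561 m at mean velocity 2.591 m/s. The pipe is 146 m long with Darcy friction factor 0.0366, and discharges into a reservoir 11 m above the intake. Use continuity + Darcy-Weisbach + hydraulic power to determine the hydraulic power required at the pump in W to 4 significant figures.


Approach: apply continuity + Darcy-Weisbach + hydraulic power, Q = A*v; hf = f*(L/D)*(v^2/(2g)); H = static + hf; P = rho*g*Q*H.
Step 1 — flow rate (continuity, Q = A*v):
  A = pi*(0.1561/2)^2 = 0.0191380 m^2
  Q = 0.0191380 * 2.591 = 0.0495865 m^3/s
Step 2 — friction head loss (Darcy-Weisbach):
  hf = 0.0366 * (146/0.1561) * (2.591^2 / (2*9.81))
  hf = 11.7130 m
Step 3 — total head: H = 11 + 11.7130 = 22.7130 m
Step 4 — hydraulic power (P = rho*g*Q*H):
  P = 1000 * 9.81 * 0.0495865 * 22.7130 = 11050 W
Therefore the hydraulic power required at the pump = 11050 W.


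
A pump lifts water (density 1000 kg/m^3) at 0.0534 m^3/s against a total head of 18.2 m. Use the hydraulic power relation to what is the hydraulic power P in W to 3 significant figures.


Approach: apply the hydraulic power relation, P = rho*g*Q*H.
P = 1000 * 9.81 * 0.0534 * 18.2 = 9530 W
Therefore the hydraulic power P = 9530 W.


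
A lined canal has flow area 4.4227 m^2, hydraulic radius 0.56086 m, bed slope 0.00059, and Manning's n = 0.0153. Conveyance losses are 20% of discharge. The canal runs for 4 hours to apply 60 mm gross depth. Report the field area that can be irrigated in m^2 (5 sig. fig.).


Approach: apply Manning's equation with a conveyance and depth budget, Q = (1/n)*A*R^(2/3)*S^(1/2); Q_field = Q*(1-loss); Area = Q_field*t/(d/1000).
Step 1 — canal discharge (Manning's equation):
  Q = (1/0.0153) * 4.4227 * 0.56086^(2/3) * 0.00059^(1/2) = 4.775201 m^3/s
Step 2 — delivered flow: Q_field = 4.775201*(1 - 20/100) = 3.820161 m^3/s
Step 3 — volume delivered: V = 3.820161 * 4*3600 = 55010.32 m^3
Step 4 — area served: A = V / (depth/1000) = 55010.32 / 0.06 = 916840 m^2
Therefore the field area that can be irrigated = 916840 m^2.


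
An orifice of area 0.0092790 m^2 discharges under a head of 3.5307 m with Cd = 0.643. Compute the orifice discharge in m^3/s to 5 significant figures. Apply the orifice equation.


Approach: apply the orifice equation, Q = Cd*A*sqrt(2*g*h).
Q = 0.643 * 0.0092790 * sqrt(2*9.81*3.5307) = 0.049658 m^3/s
Therefore the orifice discharge = 0.049658 m^3/s.


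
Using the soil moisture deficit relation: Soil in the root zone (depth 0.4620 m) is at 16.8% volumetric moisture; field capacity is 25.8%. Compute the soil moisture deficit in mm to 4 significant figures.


Approach: apply the soil moisture deficit relation, SMD = (FC - theta)/100 * depth * 1000.
SMD = (25.8 - 16.8)/100 * 0.4620 * 1000 = 41.58 mm
Therefore the soil moisture deficit = 41.58 mm.


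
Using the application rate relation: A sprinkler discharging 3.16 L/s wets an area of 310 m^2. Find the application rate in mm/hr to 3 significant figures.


Approach: apply the application rate relation, rate = (Q/A)*3600.
rate = (3.16 / 310) * 3600 = 36.7 mm/hr
Therefore the application rate = 36.7 mm/hr.


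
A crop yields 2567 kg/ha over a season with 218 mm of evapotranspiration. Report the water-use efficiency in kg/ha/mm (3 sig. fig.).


Approach: apply the water-use efficiency ratio, WUE = yield/ET.
WUE = 2567 / 218 = 11.8 kg/ha/mm
Therefore the water-use efficiency = 11.8 kg/ha/mm.


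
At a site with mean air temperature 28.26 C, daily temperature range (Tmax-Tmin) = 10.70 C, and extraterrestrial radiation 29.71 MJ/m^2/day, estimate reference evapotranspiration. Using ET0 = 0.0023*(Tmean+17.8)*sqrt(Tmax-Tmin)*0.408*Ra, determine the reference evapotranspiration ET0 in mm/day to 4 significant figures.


ET0 = 0.0023*(28.26+17.8)*sqrt(10.70)*0.408*29.71 = 4.201 mm/day
Therefore the reference evapotranspiration ET0 = 4.201 mm/day.


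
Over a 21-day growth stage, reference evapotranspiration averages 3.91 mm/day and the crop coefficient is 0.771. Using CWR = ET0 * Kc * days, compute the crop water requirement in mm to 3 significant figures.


CWR = 3.91 * 0.771 * 21 = 63.3 mm
Therefore the crop water requirement = 63.3 mm.


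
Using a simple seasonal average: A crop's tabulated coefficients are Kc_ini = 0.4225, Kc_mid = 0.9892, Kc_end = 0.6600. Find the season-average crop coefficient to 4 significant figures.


Approach: apply a simple seasonal average, Kc_avg = (Kc_ini + Kc_mid + Kc_end)/3.
Kc_avg = (0.4225 + 0.9892 + 0.6600)/3 = 0.6906
Therefore the season-average crop coefficient = 0.6906.


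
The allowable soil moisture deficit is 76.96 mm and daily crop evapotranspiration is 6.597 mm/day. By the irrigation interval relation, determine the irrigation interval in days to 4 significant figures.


Approach: apply the irrigation interval relation, interval = SMD / ETc.
interval = 76.96 / 6.597 = 11.67 days
Therefore the irrigation interval = 11.67 days.


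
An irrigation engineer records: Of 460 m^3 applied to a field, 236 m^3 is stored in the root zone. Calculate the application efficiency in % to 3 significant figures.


Approach: apply the application efficiency ratio, Ea = (stored/applied)*100.
Ea = (236/460)*100 = 51.3 %
Therefore the application efficiency = 51.3 %.


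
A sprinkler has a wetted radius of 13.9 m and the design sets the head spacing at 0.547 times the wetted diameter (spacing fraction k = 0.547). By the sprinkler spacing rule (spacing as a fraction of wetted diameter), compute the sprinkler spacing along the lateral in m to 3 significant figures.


Approach: apply the sprinkler spacing rule (spacing as a fraction of wetted diameter), S = k*(2*R).
S = 0.547 * (2 * 13.9) = 15.2 m
Therefore the sprinkler spacing along the lateral = 15.2 m.


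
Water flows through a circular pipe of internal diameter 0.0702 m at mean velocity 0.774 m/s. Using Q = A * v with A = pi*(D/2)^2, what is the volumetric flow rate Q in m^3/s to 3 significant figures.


A = pi*(0.0702/2)^2 = 0.0038705 m^2
Q = 0.0038705 * 0.774 = 0.00300 m^3/s
Therefore the volumetric flow rate Q = 0.00300 m^3/s.


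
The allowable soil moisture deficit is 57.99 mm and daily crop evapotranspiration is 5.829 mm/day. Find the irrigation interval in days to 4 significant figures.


Approach: apply the irrigation interval relation, interval = SMD / ETc.
interval = 57.99 / 5.829 = 9.949 days
Therefore the irrigation interval = 9.949 days.


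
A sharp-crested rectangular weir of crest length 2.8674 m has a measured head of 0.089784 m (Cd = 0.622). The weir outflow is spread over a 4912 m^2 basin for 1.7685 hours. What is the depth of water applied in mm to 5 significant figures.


Approach: apply the rectangular weir equation with a volume-to-depth conversion, Q = (2/3)*Cd*L*sqrt(2g)*H^1.5; d = Q*t/A * 1000.
Step 1 — weir discharge:
  Q = (2/3)*0.622*2.8674*sqrt(2*9.81)*0.089784^1.5 = 0.1416887 m^3/s
Step 2 — volume: V = 0.1416887 * 1.7685*3600 = 902.0755 m^3
Step 3 — depth: d = V/A * 1000 = 902.0755/4912 * 1000 = 183.65 mm
Therefore the depth of water applied = 183.65 mm.


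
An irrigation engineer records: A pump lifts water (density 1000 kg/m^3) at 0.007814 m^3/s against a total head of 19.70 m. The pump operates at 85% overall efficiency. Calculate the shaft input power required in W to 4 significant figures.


Approach: apply hydraulic power then efficiency conversion, P = rho*g*Q*H; P_in = P/eta.
Step 1 — hydraulic power (P = rho*g*Q*H):
  P = 1000 * 9.81 * 0.007814 * 19.70 = 1510.11 W
Step 2 — input power: P_in = P/eta = 1510.11 / 0.85 = 1777 W
Therefore the shaft input power required = 1777 W.


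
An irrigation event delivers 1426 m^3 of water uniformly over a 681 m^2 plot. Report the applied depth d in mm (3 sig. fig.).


Approach: apply depth from volume over area, d = (V/A)*1000.
d = (1426 / 681) * 1000 = 2090 mm
Therefore the applied depth d = 2090 mm.


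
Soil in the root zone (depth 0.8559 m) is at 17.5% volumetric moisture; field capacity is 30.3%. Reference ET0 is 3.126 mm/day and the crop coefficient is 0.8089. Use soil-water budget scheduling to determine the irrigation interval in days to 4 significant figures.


Approach: apply soil-water budget scheduling, SMD = (FC-theta)/100*depth*1000; ETc = ET0*Kc; interval = SMD/ETc.
Step 1 — soil moisture deficit:
  SMD = (30.3 - 17.5)/100 * 0.8559 * 1000 = 109.555 mm
Step 2 — daily crop ET (ETc = ET0*Kc):
  ETc = 3.126 * 0.8089 = 2.52862 mm/day
Step 3 — irrigation interval (SMD/ETc):
  interval = 109.555 / 2.52862 = 43.33 days
Therefore the irrigation interval = 43.33 days.


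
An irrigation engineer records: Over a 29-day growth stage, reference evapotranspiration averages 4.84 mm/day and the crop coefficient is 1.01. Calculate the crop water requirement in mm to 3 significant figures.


Approach: apply the crop water requirement relation, CWR = ET0 * Kc * days.
CWR = 4.84 * 1.01 * 29 = 142 mm
Therefore the crop water requirement = 142 mm.


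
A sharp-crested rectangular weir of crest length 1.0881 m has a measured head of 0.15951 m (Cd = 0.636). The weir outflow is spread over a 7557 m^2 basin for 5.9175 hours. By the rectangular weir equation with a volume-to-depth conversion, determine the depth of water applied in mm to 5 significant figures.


Approach: apply the rectangular weir equation with a volume-to-depth conversion, Q = (2/3)*Cd*L*sqrt(2g)*H^1.5; d = Q*t/A * 1000.
Step 1 — weir discharge:
  Q = (2/3)*0.636*1.0881*sqrt(2*9.81)*0.15951^1.5 = 0.1301865 m^3/s
Step 2 — volume: V = 0.1301865 * 5.9175*3600 = 2773.364 m^3
Step 3 — depth: d = V/A * 1000 = 2773.364/7557 * 1000 = 366.99 mm
Therefore the depth of water applied = 366.99 mm.


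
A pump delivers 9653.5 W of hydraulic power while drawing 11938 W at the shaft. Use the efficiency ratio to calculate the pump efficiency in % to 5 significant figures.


Approach: apply the efficiency ratio, eta = (P_out/P_in)*100.
eta = (9653.5 / 11938) * 100 = 80.864 %
Therefore the pump efficiency = 80.864 %.


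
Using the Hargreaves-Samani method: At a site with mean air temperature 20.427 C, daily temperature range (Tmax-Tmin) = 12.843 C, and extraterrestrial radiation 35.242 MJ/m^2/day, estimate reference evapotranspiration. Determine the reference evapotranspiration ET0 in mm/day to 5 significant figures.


Approach: apply the Hargreaves-Samani method, ET0 = 0.0023*(Tmean+17.8)*sqrt(Tmax-Tmin)*0.408*Ra.
ET0 = 0.0023*(20.427+17.8)*sqrt(12.843)*0.408*35.242 = 4.5306 mm/day
Therefore the reference evapotranspiration ET0 = 4.5306 mm/day.


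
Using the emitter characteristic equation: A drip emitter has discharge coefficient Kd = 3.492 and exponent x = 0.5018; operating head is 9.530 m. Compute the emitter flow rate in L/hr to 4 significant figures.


Approach: apply the emitter characteristic equation, q = Kd * h^x.
q = 3.492 * 9.530^0.5018 = 10.82 L/hr
Therefore the emitter flow rate = 10.82 L/hr.


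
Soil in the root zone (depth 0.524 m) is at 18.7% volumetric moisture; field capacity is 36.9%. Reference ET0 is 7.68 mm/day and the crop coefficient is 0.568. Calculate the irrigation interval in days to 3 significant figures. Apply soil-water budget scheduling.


Approach: apply soil-water budget scheduling, SMD = (FC-theta)/100*depth*1000; ETc = ET0*Kc; interval = SMD/ETc.
Step 1 — soil moisture deficit:
  SMD = (36.9 - 18.7)/100 * 0.524 * 1000 = 95.368 mm
Step 2 — daily crop ET (ETc = ET0*Kc):
  ETc = 7.68 * 0.568 = 4.3622 mm/day
Step 3 — irrigation interval (SMD/ETc):
  interval = 95.368 / 4.3622 = 21.9 days
Therefore the irrigation interval = 21.9 days.


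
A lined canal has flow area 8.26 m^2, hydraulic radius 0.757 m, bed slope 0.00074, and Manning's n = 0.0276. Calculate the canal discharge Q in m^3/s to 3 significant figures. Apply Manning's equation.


Approach: apply Manning's equation, Q = (1/n)*A*R^(2/3)*S^(1/2).
Q = (1/0.0276) * 8.26 * 0.757^(2/3) * 0.00074^(1/2) = 6.76 m^3/s
Therefore the canal discharge Q = 6.76 m^3/s.


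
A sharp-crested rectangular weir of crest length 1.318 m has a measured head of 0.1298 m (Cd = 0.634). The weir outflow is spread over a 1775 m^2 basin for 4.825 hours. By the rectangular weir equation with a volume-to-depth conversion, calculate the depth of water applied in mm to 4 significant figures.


Approach: apply the rectangular weir equation with a volume-to-depth conversion, Q = (2/3)*Cd*L*sqrt(2g)*H^1.5; d = Q*t/A * 1000.
Step 1 — weir discharge:
  Q = (2/3)*0.634*1.318*sqrt(2*9.81)*0.1298^1.5 = 0.115392 m^3/s
Step 2 — volume: V = 0.115392 * 4.825*3600 = 2004.36 m^3
Step 3 — depth: d = V/A * 1000 = 2004.36/1775 * 1000 = 1129 mm
Therefore the depth of water applied = 1129 mm.


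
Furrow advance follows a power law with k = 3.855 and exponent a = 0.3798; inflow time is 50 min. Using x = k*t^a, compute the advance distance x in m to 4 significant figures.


x = 3.855 * 50^0.3798 = 17.03 m
Therefore the advance distance x = 17.03 m.


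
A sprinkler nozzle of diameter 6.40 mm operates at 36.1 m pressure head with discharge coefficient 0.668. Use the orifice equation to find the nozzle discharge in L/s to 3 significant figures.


Approach: apply the orifice equation, Q = Cd*A*sqrt(2*g*h), A = pi*(d/2)^2.
A = pi*(6.40e-3/2)^2 = 3.2170e-05 m^2
Q = 0.668 * 3.2170e-05 * sqrt(2*9.81*36.1) * 1000 = 0.572 L/s
Therefore the nozzle discharge = 0.572 L/s.


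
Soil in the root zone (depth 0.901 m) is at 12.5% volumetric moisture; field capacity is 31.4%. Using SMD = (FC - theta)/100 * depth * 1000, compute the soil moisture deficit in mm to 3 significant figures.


SMD = (31.4 - 12.5)/100 * 0.901 * 1000 = 170 mm
Therefore the soil moisture deficit = 170 mm.


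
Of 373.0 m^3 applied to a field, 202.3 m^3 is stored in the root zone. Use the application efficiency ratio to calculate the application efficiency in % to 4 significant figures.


Approach: apply the application efficiency ratio, Ea = (stored/applied)*100.
Ea = (202.3/373.0)*100 = 54.24 %
Therefore the application efficiency = 54.24 %.


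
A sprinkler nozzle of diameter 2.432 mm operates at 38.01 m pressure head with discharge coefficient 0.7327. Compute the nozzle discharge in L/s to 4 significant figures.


Approach: apply the orifice equation, Q = Cd*A*sqrt(2*g*h), A = pi*(d/2)^2.
A = pi*(2.432e-3/2)^2 = 4.64533e-06 m^2
Q = 0.7327 * 4.64533e-06 * sqrt(2*9.81*38.01) * 1000 = 0.09295 L/s
Therefore the nozzle discharge = 0.09295 L/s.


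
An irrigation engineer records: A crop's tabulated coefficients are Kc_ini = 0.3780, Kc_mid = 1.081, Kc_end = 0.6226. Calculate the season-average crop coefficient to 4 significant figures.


Approach: apply a simple seasonal average, Kc_avg = (Kc_ini + Kc_mid + Kc_end)/3.
Kc_avg = (0.3780 + 1.081 + 0.6226)/3 = 0.6939
Therefore the season-average crop coefficient = 0.6939.


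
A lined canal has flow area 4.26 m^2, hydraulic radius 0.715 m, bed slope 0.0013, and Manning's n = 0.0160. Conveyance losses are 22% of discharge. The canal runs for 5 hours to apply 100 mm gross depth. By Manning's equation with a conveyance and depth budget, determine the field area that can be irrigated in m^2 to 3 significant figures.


Approach: apply Manning's equation with a conveyance and depth budget, Q = (1/n)*A*R^(2/3)*S^(1/2); Q_field = Q*(1-loss); Area = Q_field*t/(d/1000).
Step 1 — canal discharge (Manning's equation):
  Q = (1/0.0160) * 4.26 * 0.715^(2/3) * 0.0013^(1/2) = 7.6759 m^3/s
Step 2 — delivered flow: Q_field = 7.6759*(1 - 22/100) = 5.9872 m^3/s
Step 3 — volume delivered: V = 5.9872 * 5*3600 = 107770 m^3
Step 4 — area served: A = V / (depth/1000) = 107770 / 0.1 = 1080000 m^2
Therefore the field area that can be irrigated = 1080000 m^2.


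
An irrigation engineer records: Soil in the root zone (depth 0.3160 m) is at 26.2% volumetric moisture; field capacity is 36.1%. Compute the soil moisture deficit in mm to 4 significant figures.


Approach: apply the soil moisture deficit relation, SMD = (FC - theta)/100 * depth * 1000.
SMD = (36.1 - 26.2)/100 * 0.3160 * 1000 = 31.28 mm
Therefore the soil moisture deficit = 31.28 mm.
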